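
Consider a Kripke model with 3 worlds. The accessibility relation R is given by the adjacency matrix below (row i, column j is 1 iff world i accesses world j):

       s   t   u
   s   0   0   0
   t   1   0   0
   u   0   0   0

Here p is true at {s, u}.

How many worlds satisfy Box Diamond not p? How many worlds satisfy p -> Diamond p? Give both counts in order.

For Box Diamond not p:
s: no successors, so Box Diamond not p holds vacuously. ✓
t: successors {s}; Diamond not p there: s:F. ✗
u: no successors, so Box Diamond not p holds vacuously. ✓
— 2 worlds.
For p -> Diamond p:
s: p is T, Diamond p is F. ✗
t: p is F, Diamond p is T. ✓
u: p is T, Diamond p is F. ✗
— 1 world.

2 and 1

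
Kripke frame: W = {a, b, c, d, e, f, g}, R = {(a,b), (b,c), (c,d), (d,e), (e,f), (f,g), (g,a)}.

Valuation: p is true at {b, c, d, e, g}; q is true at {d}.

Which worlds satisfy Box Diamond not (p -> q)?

{a, c, e, g}

a: successors {b}; Diamond not (p -> q) there: b:T. ✓
b: successors {c}; Diamond not (p -> q) there: c:F. ✗
c: successors {d}; Diamond not (p -> q) there: d:T. ✓
d: successors {e}; Diamond not (p -> q) there: e:F. ✗
e: successors {f}; Diamond not (p -> q) there: f:T. ✓
f: successors {g}; Diamond not (p -> q) there: g:F. ✗
g: successors {a}; Diamond not (p -> q) there: a:T. ✓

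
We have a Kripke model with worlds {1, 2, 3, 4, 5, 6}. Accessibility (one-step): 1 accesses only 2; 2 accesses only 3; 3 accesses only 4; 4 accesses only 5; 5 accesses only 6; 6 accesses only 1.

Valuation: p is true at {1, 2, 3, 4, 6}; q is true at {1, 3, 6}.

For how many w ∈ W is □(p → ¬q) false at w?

1: successors {2}; p → ¬q there: 2:T. ✓
2: successors {3}; p → ¬q there: 3:F. ✗
3: successors {4}; p → ¬q there: 4:T. ✓
4: successors {5}; p → ¬q there: 5:T. ✓
5: successors {6}; p → ¬q there: 6:F. ✗
6: successors {1}; p → ¬q there: 1:F. ✗
Satisfying worlds: {1, 3, 4}.
So □(p → ¬q) fails at the other 3 worlds.

3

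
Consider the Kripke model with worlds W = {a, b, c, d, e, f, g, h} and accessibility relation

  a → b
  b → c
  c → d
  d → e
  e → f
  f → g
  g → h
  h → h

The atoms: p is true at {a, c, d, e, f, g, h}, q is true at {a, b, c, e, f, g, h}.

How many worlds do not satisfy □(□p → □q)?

1

a: successors {b}; □p → □q there: b:T. ✓
b: successors {c}; □p → □q there: c:F. ✗
c: successors {d}; □p → □q there: d:T. ✓
d: successors {e}; □p → □q there: e:T. ✓
e: successors {f}; □p → □q there: f:T. ✓
f: successors {g}; □p → □q there: g:T. ✓
g: successors {h}; □p → □q there: h:T. ✓
h: successors {h}; □p → □q there: h:T. ✓
Satisfying worlds: {a, c, d, e, f, g, h}.
So □(□p → □q) fails at the other 1 world.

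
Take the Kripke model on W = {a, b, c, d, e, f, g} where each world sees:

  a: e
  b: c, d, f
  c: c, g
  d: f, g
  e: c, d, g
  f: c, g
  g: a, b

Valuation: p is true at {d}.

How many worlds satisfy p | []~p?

a: p is F, []~p is T. ✓
b: p is F, []~p is F. ✗
c: p is F, []~p is T. ✓
d: p is T, []~p is T. ✓
e: p is F, []~p is F. ✗
f: p is F, []~p is T. ✓
g: p is F, []~p is T. ✓
Satisfying worlds: {a, c, d, f, g}.

5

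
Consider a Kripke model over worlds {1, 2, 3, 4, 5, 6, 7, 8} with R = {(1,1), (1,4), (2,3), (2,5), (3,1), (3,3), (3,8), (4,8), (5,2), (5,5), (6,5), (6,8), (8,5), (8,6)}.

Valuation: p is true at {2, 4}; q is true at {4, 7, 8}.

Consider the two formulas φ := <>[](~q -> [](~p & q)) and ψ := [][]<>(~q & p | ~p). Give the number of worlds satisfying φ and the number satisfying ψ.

For <>[](~q -> [](~p & q)):
1: successors {1, 4}; [](~q -> [](~p & q)) there: 1:F, 4:T. ✓
2: successors {3, 5}; [](~q -> [](~p & q)) there: 3:F, 5:F. ✗
3: successors {1, 3, 8}; [](~q -> [](~p & q)) there: 1:F, 3:F, 8:F. ✗
4: successors {8}; [](~q -> [](~p & q)) there: 8:F. ✗
5: successors {2, 5}; [](~q -> [](~p & q)) there: 2:F, 5:F. ✗
6: successors {5, 8}; [](~q -> [](~p & q)) there: 5:F, 8:F. ✗
7: no successors, so <>[](~q -> [](~p & q)) fails. ✗
8: successors {5, 6}; [](~q -> [](~p & q)) there: 5:F, 6:F. ✗
— 1 world.
For [][]<>(~q & p | ~p):
1: successors {1, 4}; []<>(~q & p | ~p) there: 1:T, 4:T. ✓
2: successors {3, 5}; []<>(~q & p | ~p) there: 3:T, 5:T. ✓
3: successors {1, 3, 8}; []<>(~q & p | ~p) there: 1:T, 3:T, 8:T. ✓
4: successors {8}; []<>(~q & p | ~p) there: 8:T. ✓
5: successors {2, 5}; []<>(~q & p | ~p) there: 2:T, 5:T. ✓
6: successors {5, 8}; []<>(~q & p | ~p) there: 5:T, 8:T. ✓
7: no successors, so [][]<>(~q & p | ~p) holds vacuously. ✓
8: successors {5, 6}; []<>(~q & p | ~p) there: 5:T, 6:T. ✓
— 8 worlds.

1 and 8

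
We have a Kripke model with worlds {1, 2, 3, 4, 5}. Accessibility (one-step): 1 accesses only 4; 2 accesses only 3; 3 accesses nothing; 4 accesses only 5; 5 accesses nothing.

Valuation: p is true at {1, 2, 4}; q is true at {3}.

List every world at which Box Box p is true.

1: successors {4}; Box p there: 4:F. ✗
2: successors {3}; Box p there: 3:T. ✓
3: no successors, so Box Box p holds vacuously. ✓
4: successors {5}; Box p there: 5:T. ✓
5: no successors, so Box Box p holds vacuously. ✓

{2, 3, 4, 5}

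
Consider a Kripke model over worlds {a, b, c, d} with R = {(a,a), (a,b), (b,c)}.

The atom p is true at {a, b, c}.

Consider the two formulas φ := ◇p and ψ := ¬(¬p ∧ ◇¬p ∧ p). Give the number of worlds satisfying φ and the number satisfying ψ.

For ◇p:
a: successors {a, b}; p there: a:T, b:T. ✓
b: successors {c}; p there: c:T. ✓
c: no successors, so ◇p fails. ✗
d: no successors, so ◇p fails. ✗
— 2 worlds.
For ¬(¬p ∧ ◇¬p ∧ p):
a: ¬p ∧ ◇¬p ∧ p is F. ✓
b: ¬p ∧ ◇¬p ∧ p is F. ✓
c: ¬p ∧ ◇¬p ∧ p is F. ✓
d: ¬p ∧ ◇¬p ∧ p is F. ✓
— 4 worlds.

2 and 4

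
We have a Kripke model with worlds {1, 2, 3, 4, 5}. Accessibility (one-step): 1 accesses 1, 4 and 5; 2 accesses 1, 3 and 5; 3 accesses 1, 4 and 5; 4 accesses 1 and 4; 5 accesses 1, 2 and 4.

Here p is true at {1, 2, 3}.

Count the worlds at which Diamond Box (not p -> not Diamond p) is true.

1: successors {1, 4, 5}; Box (not p -> not Diamond p) there: 1:F, 4:F, 5:F. ✗
2: successors {1, 3, 5}; Box (not p -> not Diamond p) there: 1:F, 3:F, 5:F. ✗
3: successors {1, 4, 5}; Box (not p -> not Diamond p) there: 1:F, 4:F, 5:F. ✗
4: successors {1, 4}; Box (not p -> not Diamond p) there: 1:F, 4:F. ✗
5: successors {1, 2, 4}; Box (not p -> not Diamond p) there: 1:F, 2:F, 4:F. ✗
Satisfying worlds: ∅.

0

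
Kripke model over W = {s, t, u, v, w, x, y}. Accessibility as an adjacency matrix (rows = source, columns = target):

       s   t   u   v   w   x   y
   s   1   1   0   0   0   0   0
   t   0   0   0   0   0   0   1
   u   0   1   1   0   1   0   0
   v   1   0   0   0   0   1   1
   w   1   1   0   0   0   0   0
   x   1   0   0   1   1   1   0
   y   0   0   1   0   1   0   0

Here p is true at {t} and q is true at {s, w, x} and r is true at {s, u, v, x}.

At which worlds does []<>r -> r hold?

{s, u, v, w, x}

s: []<>r is F, r is T. ✓
t: []<>r is T, r is F. ✗
u: []<>r is F, r is T. ✓
v: []<>r is T, r is T. ✓
w: []<>r is F, r is F. ✓
x: []<>r is T, r is T. ✓
y: []<>r is T, r is F. ✗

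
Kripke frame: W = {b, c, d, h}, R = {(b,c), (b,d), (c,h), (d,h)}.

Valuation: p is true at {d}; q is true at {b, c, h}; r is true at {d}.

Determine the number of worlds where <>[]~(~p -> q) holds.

b: successors {c, d}; []~(~p -> q) there: c:F, d:F. ✗
c: successors {h}; []~(~p -> q) there: h:T. ✓
d: successors {h}; []~(~p -> q) there: h:T. ✓
h: no successors, so <>[]~(~p -> q) fails. ✗
Satisfying worlds: {c, d}.

2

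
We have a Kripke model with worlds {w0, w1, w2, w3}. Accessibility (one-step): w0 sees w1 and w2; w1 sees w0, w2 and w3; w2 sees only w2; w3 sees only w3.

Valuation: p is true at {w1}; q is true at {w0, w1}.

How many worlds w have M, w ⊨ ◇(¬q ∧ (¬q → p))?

0

w0: successors {w1, w2}; ¬q ∧ (¬q → p) there: w1:F, w2:F. ✗
w1: successors {w0, w2, w3}; ¬q ∧ (¬q → p) there: w0:F, w2:F, w3:F. ✗
w2: successors {w2}; ¬q ∧ (¬q → p) there: w2:F. ✗
w3: successors {w3}; ¬q ∧ (¬q → p) there: w3:F. ✗
Satisfying worlds: ∅.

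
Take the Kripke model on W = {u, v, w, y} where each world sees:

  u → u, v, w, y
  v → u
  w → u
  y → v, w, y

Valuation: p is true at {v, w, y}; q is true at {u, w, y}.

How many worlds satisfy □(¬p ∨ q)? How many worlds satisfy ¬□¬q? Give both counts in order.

2 and 4

For □(¬p ∨ q):
u: successors {u, v, w, y}; ¬p ∨ q there: u:T, v:F, w:T, y:T. ✗
v: successors {u}; ¬p ∨ q there: u:T. ✓
w: successors {u}; ¬p ∨ q there: u:T. ✓
y: successors {v, w, y}; ¬p ∨ q there: v:F, w:T, y:T. ✗
— 2 worlds.
For ¬□¬q:
u: □¬q is F. ✓
v: □¬q is F. ✓
w: □¬q is F. ✓
y: □¬q is F. ✓
— 4 worlds.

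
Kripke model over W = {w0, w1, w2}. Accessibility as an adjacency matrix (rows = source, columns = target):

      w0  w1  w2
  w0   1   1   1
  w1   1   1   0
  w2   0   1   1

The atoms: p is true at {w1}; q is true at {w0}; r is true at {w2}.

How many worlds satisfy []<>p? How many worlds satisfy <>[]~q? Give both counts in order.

For []<>p:
w0: successors {w0, w1, w2}; <>p there: w0:T, w1:T, w2:T. ✓
w1: successors {w0, w1}; <>p there: w0:T, w1:T. ✓
w2: successors {w1, w2}; <>p there: w1:T, w2:T. ✓
— 3 worlds.
For <>[]~q:
w0: successors {w0, w1, w2}; []~q there: w0:F, w1:F, w2:T. ✓
w1: successors {w0, w1}; []~q there: w0:F, w1:F. ✗
w2: successors {w1, w2}; []~q there: w1:F, w2:T. ✓
— 2 worlds.

3 and 2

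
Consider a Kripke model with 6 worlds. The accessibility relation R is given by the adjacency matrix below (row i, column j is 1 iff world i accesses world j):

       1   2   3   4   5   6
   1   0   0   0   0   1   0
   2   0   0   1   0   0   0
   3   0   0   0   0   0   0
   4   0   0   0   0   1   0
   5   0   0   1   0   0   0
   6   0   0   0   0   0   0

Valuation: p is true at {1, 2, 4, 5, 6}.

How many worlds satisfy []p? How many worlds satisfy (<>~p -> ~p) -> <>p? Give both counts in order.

4 and 4

For []p:
1: successors {5}; p there: 5:T. ✓
2: successors {3}; p there: 3:F. ✗
3: no successors, so []p holds vacuously. ✓
4: successors {5}; p there: 5:T. ✓
5: successors {3}; p there: 3:F. ✗
6: no successors, so []p holds vacuously. ✓
— 4 worlds.
For (<>~p -> ~p) -> <>p:
1: <>~p -> ~p is T, <>p is T. ✓
2: <>~p -> ~p is F, <>p is F. ✓
3: <>~p -> ~p is T, <>p is F. ✗
4: <>~p -> ~p is T, <>p is T. ✓
5: <>~p -> ~p is F, <>p is F. ✓
6: <>~p -> ~p is T, <>p is F. ✗
— 4 worlds.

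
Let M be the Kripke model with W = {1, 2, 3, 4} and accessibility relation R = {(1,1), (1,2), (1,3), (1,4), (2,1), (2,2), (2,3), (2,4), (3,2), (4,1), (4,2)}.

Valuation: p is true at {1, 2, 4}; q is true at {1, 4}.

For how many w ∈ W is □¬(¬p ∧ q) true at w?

1: successors {1, 2, 3, 4}; ¬(¬p ∧ q) there: 1:T, 2:T, 3:T, 4:T. ✓
2: successors {1, 2, 3, 4}; ¬(¬p ∧ q) there: 1:T, 2:T, 3:T, 4:T. ✓
3: successors {2}; ¬(¬p ∧ q) there: 2:T. ✓
4: successors {1, 2}; ¬(¬p ∧ q) there: 1:T, 2:T. ✓
Satisfying worlds: {1, 2, 3, 4}.

4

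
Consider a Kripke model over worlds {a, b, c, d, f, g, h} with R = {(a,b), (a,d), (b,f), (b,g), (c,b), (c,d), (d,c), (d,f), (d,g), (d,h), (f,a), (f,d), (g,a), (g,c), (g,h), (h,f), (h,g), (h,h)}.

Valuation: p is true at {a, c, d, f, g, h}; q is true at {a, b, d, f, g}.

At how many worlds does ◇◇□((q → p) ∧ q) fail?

1

a: successors {b, d}; ◇□((q → p) ∧ q) there: b:T, d:T. ✓
b: successors {f, g}; ◇□((q → p) ∧ q) there: f:F, g:F. ✗
c: successors {b, d}; ◇□((q → p) ∧ q) there: b:T, d:T. ✓
d: successors {c, f, g, h}; ◇□((q → p) ∧ q) there: c:T, f:F, g:F, h:T. ✓
f: successors {a, d}; ◇□((q → p) ∧ q) there: a:T, d:T. ✓
g: successors {a, c, h}; ◇□((q → p) ∧ q) there: a:T, c:T, h:T. ✓
h: successors {f, g, h}; ◇□((q → p) ∧ q) there: f:F, g:F, h:T. ✓
Satisfying worlds: {a, c, d, f, g, h}.
So ◇◇□((q → p) ∧ q) fails at the other 1 world.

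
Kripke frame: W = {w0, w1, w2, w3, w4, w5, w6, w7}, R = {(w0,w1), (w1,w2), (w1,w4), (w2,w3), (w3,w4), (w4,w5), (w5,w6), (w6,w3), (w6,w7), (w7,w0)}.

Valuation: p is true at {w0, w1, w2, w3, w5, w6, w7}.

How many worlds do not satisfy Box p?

2

w0: successors {w1}; p there: w1:T. ✓
w1: successors {w2, w4}; p there: w2:T, w4:F. ✗
w2: successors {w3}; p there: w3:T. ✓
w3: successors {w4}; p there: w4:F. ✗
w4: successors {w5}; p there: w5:T. ✓
w5: successors {w6}; p there: w6:T. ✓
w6: successors {w3, w7}; p there: w3:T, w7:T. ✓
w7: successors {w0}; p there: w0:T. ✓
Satisfying worlds: {w0, w2, w4, w5, w6, w7}.
So Box p fails at the other 2 worlds.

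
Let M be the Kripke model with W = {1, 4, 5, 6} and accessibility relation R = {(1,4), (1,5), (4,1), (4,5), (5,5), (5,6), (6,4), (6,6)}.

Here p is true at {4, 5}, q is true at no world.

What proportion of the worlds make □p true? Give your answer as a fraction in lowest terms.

1/4

1: successors {4, 5}; p there: 4:T, 5:T. ✓
4: successors {1, 5}; p there: 1:F, 5:T. ✗
5: successors {5, 6}; p there: 5:T, 6:F. ✗
6: successors {4, 6}; p there: 4:T, 6:F. ✗
That's 1 of 4 worlds, so 1/4.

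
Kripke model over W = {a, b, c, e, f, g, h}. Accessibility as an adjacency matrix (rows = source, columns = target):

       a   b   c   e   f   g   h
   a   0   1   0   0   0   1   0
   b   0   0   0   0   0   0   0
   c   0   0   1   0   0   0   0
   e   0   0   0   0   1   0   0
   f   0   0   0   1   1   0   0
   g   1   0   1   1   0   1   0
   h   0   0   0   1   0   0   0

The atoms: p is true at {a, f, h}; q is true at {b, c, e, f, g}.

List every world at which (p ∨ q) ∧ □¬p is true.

a: p ∨ q is T, □¬p is T. ✓
b: p ∨ q is T, □¬p is T. ✓
c: p ∨ q is T, □¬p is T. ✓
e: p ∨ q is T, □¬p is F. ✗
f: p ∨ q is T, □¬p is F. ✗
g: p ∨ q is T, □¬p is F. ✗
h: p ∨ q is T, □¬p is T. ✓

{a, b, c, h}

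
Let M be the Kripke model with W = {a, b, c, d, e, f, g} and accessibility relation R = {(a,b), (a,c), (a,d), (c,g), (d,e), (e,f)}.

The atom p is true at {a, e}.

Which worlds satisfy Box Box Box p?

{b, c, d, e, f, g}

a: successors {b, c, d}; Box Box p there: b:T, c:T, d:F. ✗
b: no successors, so Box Box Box p holds vacuously. ✓
c: successors {g}; Box Box p there: g:T. ✓
d: successors {e}; Box Box p there: e:T. ✓
e: successors {f}; Box Box p there: f:T. ✓
f: no successors, so Box Box Box p holds vacuously. ✓
g: no successors, so Box Box Box p holds vacuously. ✓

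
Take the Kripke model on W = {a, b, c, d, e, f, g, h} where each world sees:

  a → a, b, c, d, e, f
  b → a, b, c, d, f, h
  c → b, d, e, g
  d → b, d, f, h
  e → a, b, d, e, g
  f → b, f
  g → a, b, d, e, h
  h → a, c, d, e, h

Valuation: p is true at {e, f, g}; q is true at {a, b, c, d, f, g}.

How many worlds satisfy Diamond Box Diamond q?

8

a: successors {a, b, c, d, e, f}; Box Diamond q there: a:T, b:T, c:T, d:T, e:T, f:T. ✓
b: successors {a, b, c, d, f, h}; Box Diamond q there: a:T, b:T, c:T, d:T, f:T, h:T. ✓
c: successors {b, d, e, g}; Box Diamond q there: b:T, d:T, e:T, g:T. ✓
d: successors {b, d, f, h}; Box Diamond q there: b:T, d:T, f:T, h:T. ✓
e: successors {a, b, d, e, g}; Box Diamond q there: a:T, b:T, d:T, e:T, g:T. ✓
f: successors {b, f}; Box Diamond q there: b:T, f:T. ✓
g: successors {a, b, d, e, h}; Box Diamond q there: a:T, b:T, d:T, e:T, h:T. ✓
h: successors {a, c, d, e, h}; Box Diamond q there: a:T, c:T, d:T, e:T, h:T. ✓
Satisfying worlds: {a, b, c, d, e, f, g, h}.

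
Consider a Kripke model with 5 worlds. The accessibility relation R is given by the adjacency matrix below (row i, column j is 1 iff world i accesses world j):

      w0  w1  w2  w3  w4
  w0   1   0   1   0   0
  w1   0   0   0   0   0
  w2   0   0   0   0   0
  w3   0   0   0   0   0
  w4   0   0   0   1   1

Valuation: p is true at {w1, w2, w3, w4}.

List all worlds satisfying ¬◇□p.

{w1, w2, w3}

w0: ◇□p is T. ✗
w1: ◇□p is F. ✓
w2: ◇□p is F. ✓
w3: ◇□p is F. ✓
w4: ◇□p is T. ✗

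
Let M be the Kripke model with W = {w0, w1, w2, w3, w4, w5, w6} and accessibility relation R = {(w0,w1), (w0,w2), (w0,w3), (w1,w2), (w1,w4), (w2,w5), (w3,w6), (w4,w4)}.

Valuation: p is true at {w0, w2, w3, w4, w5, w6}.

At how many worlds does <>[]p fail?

2

w0: successors {w1, w2, w3}; []p there: w1:T, w2:T, w3:T. ✓
w1: successors {w2, w4}; []p there: w2:T, w4:T. ✓
w2: successors {w5}; []p there: w5:T. ✓
w3: successors {w6}; []p there: w6:T. ✓
w4: successors {w4}; []p there: w4:T. ✓
w5: no successors, so <>[]p fails. ✗
w6: no successors, so <>[]p fails. ✗
Satisfying worlds: {w0, w1, w2, w3, w4}.
So <>[]p fails at the other 2 worlds.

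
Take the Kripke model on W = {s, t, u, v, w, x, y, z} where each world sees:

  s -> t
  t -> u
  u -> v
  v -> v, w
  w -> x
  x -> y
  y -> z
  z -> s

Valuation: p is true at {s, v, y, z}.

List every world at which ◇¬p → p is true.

s: ◇¬p is T, p is T. ✓
t: ◇¬p is T, p is F. ✗
u: ◇¬p is F, p is F. ✓
v: ◇¬p is T, p is T. ✓
w: ◇¬p is T, p is F. ✗
x: ◇¬p is F, p is F. ✓
y: ◇¬p is F, p is T. ✓
z: ◇¬p is F, p is T. ✓

{s, u, v, x, y, z}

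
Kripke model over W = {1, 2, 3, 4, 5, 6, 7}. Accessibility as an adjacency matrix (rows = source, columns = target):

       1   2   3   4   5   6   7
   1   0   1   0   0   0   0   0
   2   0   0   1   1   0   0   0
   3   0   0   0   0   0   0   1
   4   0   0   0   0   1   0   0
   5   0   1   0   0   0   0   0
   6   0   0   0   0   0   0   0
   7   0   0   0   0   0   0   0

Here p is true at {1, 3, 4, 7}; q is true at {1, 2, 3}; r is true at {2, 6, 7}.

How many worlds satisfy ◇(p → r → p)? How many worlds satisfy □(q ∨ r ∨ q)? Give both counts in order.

For ◇(p → r → p):
1: successors {2}; p → r → p there: 2:T. ✓
2: successors {3, 4}; p → r → p there: 3:T, 4:T. ✓
3: successors {7}; p → r → p there: 7:T. ✓
4: successors {5}; p → r → p there: 5:T. ✓
5: successors {2}; p → r → p there: 2:T. ✓
6: no successors, so ◇(p → r → p) fails. ✗
7: no successors, so ◇(p → r → p) fails. ✗
— 5 worlds.
For □(q ∨ r ∨ q):
1: successors {2}; q ∨ r ∨ q there: 2:T. ✓
2: successors {3, 4}; q ∨ r ∨ q there: 3:T, 4:F. ✗
3: successors {7}; q ∨ r ∨ q there: 7:T. ✓
4: successors {5}; q ∨ r ∨ q there: 5:F. ✗
5: successors {2}; q ∨ r ∨ q there: 2:T. ✓
6: no successors, so □(q ∨ r ∨ q) holds vacuously. ✓
7: no successors, so □(q ∨ r ∨ q) holds vacuously. ✓
— 5 worlds.

5 and 5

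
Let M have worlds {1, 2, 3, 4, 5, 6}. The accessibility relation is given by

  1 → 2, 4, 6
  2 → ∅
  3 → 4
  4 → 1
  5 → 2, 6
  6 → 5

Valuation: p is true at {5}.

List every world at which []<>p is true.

{2}

1: successors {2, 4, 6}; <>p there: 2:F, 4:F, 6:T. ✗
2: no successors, so []<>p holds vacuously. ✓
3: successors {4}; <>p there: 4:F. ✗
4: successors {1}; <>p there: 1:F. ✗
5: successors {2, 6}; <>p there: 2:F, 6:T. ✗
6: successors {5}; <>p there: 5:F. ✗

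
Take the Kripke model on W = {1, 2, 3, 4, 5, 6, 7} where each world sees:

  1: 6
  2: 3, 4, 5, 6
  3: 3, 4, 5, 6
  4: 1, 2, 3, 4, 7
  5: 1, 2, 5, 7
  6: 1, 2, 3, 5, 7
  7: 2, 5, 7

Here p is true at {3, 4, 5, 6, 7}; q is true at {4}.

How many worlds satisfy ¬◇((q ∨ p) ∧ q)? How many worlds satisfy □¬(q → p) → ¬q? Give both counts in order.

4 and 7

For ¬◇((q ∨ p) ∧ q):
1: ◇((q ∨ p) ∧ q) is F. ✓
2: ◇((q ∨ p) ∧ q) is T. ✗
3: ◇((q ∨ p) ∧ q) is T. ✗
4: ◇((q ∨ p) ∧ q) is T. ✗
5: ◇((q ∨ p) ∧ q) is F. ✓
6: ◇((q ∨ p) ∧ q) is F. ✓
7: ◇((q ∨ p) ∧ q) is F. ✓
— 4 worlds.
For □¬(q → p) → ¬q:
1: □¬(q → p) is F, ¬q is T. ✓
2: □¬(q → p) is F, ¬q is T. ✓
3: □¬(q → p) is F, ¬q is T. ✓
4: □¬(q → p) is F, ¬q is F. ✓
5: □¬(q → p) is F, ¬q is T. ✓
6: □¬(q → p) is F, ¬q is T. ✓
7: □¬(q → p) is F, ¬q is T. ✓
— 7 worlds.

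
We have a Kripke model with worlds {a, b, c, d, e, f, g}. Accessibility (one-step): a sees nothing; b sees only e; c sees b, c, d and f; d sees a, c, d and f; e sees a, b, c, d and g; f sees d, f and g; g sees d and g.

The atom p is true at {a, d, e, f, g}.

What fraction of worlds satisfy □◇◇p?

5/7

a: no successors, so □◇◇p holds vacuously. ✓
b: successors {e}; ◇◇p there: e:T. ✓
c: successors {b, c, d, f}; ◇◇p there: b:T, c:T, d:T, f:T. ✓
d: successors {a, c, d, f}; ◇◇p there: a:F, c:T, d:T, f:T. ✗
e: successors {a, b, c, d, g}; ◇◇p there: a:F, b:T, c:T, d:T, g:T. ✗
f: successors {d, f, g}; ◇◇p there: d:T, f:T, g:T. ✓
g: successors {d, g}; ◇◇p there: d:T, g:T. ✓
That's 5 of 7 worlds, so 5/7.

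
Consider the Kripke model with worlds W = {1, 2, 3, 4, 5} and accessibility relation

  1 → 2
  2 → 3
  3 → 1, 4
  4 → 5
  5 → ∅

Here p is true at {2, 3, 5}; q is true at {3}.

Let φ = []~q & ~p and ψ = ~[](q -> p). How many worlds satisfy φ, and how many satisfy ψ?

2 and 0

For []~q & ~p:
1: []~q is T, ~p is T. ✓
2: []~q is F, ~p is F. ✗
3: []~q is T, ~p is F. ✗
4: []~q is T, ~p is T. ✓
5: []~q is T, ~p is F. ✗
— 2 worlds.
For ~[](q -> p):
1: [](q -> p) is T. ✗
2: [](q -> p) is T. ✗
3: [](q -> p) is T. ✗
4: [](q -> p) is T. ✗
5: [](q -> p) is T. ✗
— 0 worlds.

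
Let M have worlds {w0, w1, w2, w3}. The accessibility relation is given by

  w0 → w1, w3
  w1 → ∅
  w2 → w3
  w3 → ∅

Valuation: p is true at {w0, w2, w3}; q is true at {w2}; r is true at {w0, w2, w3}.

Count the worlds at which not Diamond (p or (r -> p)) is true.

2

w0: Diamond (p or (r -> p)) is T. ✗
w1: Diamond (p or (r -> p)) is F. ✓
w2: Diamond (p or (r -> p)) is T. ✗
w3: Diamond (p or (r -> p)) is F. ✓
Satisfying worlds: {w1, w3}.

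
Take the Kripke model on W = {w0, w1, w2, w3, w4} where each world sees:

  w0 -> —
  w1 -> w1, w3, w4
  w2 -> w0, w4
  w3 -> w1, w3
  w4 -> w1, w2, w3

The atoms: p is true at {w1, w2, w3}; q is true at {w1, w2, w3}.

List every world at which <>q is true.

{w1, w3, w4}

w0: no successors, so <>q fails. ✗
w1: successors {w1, w3, w4}; q there: w1:T, w3:T, w4:F. ✓
w2: successors {w0, w4}; q there: w0:F, w4:F. ✗
w3: successors {w1, w3}; q there: w1:T, w3:T. ✓
w4: successors {w1, w2, w3}; q there: w1:T, w2:T, w3:T. ✓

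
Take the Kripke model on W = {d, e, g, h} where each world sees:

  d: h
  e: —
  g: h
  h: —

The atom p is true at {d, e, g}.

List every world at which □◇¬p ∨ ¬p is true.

{e, h}

d: □◇¬p is F, ¬p is F. ✗
e: □◇¬p is T, ¬p is F. ✓
g: □◇¬p is F, ¬p is F. ✗
h: □◇¬p is T, ¬p is T. ✓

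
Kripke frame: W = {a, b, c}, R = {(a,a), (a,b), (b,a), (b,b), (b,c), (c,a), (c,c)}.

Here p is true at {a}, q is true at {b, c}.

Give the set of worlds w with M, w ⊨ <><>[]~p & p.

a: <><>[]~p is F, p is T. ✗
b: <><>[]~p is F, p is F. ✗
c: <><>[]~p is F, p is F. ✗

∅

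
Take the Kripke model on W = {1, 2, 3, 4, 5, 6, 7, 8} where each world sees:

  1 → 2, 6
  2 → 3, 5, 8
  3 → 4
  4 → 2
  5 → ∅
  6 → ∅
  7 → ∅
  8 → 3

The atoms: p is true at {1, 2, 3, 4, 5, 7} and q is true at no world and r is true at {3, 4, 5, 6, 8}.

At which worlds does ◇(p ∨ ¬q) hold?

1: successors {2, 6}; p ∨ ¬q there: 2:T, 6:T. ✓
2: successors {3, 5, 8}; p ∨ ¬q there: 3:T, 5:T, 8:T. ✓
3: successors {4}; p ∨ ¬q there: 4:T. ✓
4: successors {2}; p ∨ ¬q there: 2:T. ✓
5: no successors, so ◇(p ∨ ¬q) fails. ✗
6: no successors, so ◇(p ∨ ¬q) fails. ✗
7: no successors, so ◇(p ∨ ¬q) fails. ✗
8: successors {3}; p ∨ ¬q there: 3:T. ✓

{1, 2, 3, 4, 8}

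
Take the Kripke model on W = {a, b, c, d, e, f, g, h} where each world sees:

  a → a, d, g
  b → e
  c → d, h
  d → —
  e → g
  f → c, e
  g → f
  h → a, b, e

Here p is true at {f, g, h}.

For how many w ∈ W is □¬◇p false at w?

5

a: successors {a, d, g}; ¬◇p there: a:F, d:T, g:F. ✗
b: successors {e}; ¬◇p there: e:F. ✗
c: successors {d, h}; ¬◇p there: d:T, h:T. ✓
d: no successors, so □¬◇p holds vacuously. ✓
e: successors {g}; ¬◇p there: g:F. ✗
f: successors {c, e}; ¬◇p there: c:F, e:F. ✗
g: successors {f}; ¬◇p there: f:T. ✓
h: successors {a, b, e}; ¬◇p there: a:F, b:T, e:F. ✗
Satisfying worlds: {c, d, g}.
So □¬◇p fails at the other 5 worlds.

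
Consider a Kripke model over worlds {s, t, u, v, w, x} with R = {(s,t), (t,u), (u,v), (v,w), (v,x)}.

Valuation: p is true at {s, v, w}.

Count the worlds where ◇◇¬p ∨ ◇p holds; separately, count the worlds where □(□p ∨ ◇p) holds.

For ◇◇¬p ∨ ◇p:
s: ◇◇¬p is T, ◇p is F. ✓
t: ◇◇¬p is F, ◇p is F. ✗
u: ◇◇¬p is T, ◇p is T. ✓
v: ◇◇¬p is F, ◇p is T. ✓
w: ◇◇¬p is F, ◇p is F. ✗
x: ◇◇¬p is F, ◇p is F. ✗
— 3 worlds.
For □(□p ∨ ◇p):
s: successors {t}; □p ∨ ◇p there: t:F. ✗
t: successors {u}; □p ∨ ◇p there: u:T. ✓
u: successors {v}; □p ∨ ◇p there: v:T. ✓
v: successors {w, x}; □p ∨ ◇p there: w:T, x:T. ✓
w: no successors, so □(□p ∨ ◇p) holds vacuously. ✓
x: no successors, so □(□p ∨ ◇p) holds vacuously. ✓
— 5 worlds.

3 and 5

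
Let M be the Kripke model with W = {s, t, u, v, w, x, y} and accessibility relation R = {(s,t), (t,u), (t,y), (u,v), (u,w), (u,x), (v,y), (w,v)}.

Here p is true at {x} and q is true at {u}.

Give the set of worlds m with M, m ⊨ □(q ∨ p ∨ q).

s: successors {t}; q ∨ p ∨ q there: t:F. ✗
t: successors {u, y}; q ∨ p ∨ q there: u:T, y:F. ✗
u: successors {v, w, x}; q ∨ p ∨ q there: v:F, w:F, x:T. ✗
v: successors {y}; q ∨ p ∨ q there: y:F. ✗
w: successors {v}; q ∨ p ∨ q there: v:F. ✗
x: no successors, so □(q ∨ p ∨ q) holds vacuously. ✓
y: no successors, so □(q ∨ p ∨ q) holds vacuously. ✓

{x, y}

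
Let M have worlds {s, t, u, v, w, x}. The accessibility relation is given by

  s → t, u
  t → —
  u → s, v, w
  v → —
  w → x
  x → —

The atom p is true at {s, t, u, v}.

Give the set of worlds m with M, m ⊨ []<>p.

{t, v, x}

s: successors {t, u}; <>p there: t:F, u:T. ✗
t: no successors, so []<>p holds vacuously. ✓
u: successors {s, v, w}; <>p there: s:T, v:F, w:F. ✗
v: no successors, so []<>p holds vacuously. ✓
w: successors {x}; <>p there: x:F. ✗
x: no successors, so []<>p holds vacuously. ✓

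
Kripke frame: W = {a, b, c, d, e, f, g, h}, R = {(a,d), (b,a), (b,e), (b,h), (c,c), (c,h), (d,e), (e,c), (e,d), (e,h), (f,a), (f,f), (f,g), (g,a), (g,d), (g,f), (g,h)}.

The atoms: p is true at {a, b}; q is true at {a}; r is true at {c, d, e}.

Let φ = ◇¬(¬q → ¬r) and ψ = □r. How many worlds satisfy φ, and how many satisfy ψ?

For ◇¬(¬q → ¬r):
a: successors {d}; ¬(¬q → ¬r) there: d:T. ✓
b: successors {a, e, h}; ¬(¬q → ¬r) there: a:F, e:T, h:F. ✓
c: successors {c, h}; ¬(¬q → ¬r) there: c:T, h:F. ✓
d: successors {e}; ¬(¬q → ¬r) there: e:T. ✓
e: successors {c, d, h}; ¬(¬q → ¬r) there: c:T, d:T, h:F. ✓
f: successors {a, f, g}; ¬(¬q → ¬r) there: a:F, f:F, g:F. ✗
g: successors {a, d, f, h}; ¬(¬q → ¬r) there: a:F, d:T, f:F, h:F. ✓
h: no successors, so ◇¬(¬q → ¬r) fails. ✗
— 6 worlds.
For □r:
a: successors {d}; r there: d:T. ✓
b: successors {a, e, h}; r there: a:F, e:T, h:F. ✗
c: successors {c, h}; r there: c:T, h:F. ✗
d: successors {e}; r there: e:T. ✓
e: successors {c, d, h}; r there: c:T, d:T, h:F. ✗
f: successors {a, f, g}; r there: a:F, f:F, g:F. ✗
g: successors {a, d, f, h}; r there: a:F, d:T, f:F, h:F. ✗
h: no successors, so □r holds vacuously. ✓
— 3 worlds.

6 and 3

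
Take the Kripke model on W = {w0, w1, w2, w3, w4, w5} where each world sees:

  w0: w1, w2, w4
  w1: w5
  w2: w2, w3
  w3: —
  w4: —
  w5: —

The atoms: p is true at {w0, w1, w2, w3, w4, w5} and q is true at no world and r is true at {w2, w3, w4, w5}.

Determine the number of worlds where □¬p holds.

3

w0: successors {w1, w2, w4}; ¬p there: w1:F, w2:F, w4:F. ✗
w1: successors {w5}; ¬p there: w5:F. ✗
w2: successors {w2, w3}; ¬p there: w2:F, w3:F. ✗
w3: no successors, so □¬p holds vacuously. ✓
w4: no successors, so □¬p holds vacuously. ✓
w5: no successors, so □¬p holds vacuously. ✓
Satisfying worlds: {w3, w4, w5}.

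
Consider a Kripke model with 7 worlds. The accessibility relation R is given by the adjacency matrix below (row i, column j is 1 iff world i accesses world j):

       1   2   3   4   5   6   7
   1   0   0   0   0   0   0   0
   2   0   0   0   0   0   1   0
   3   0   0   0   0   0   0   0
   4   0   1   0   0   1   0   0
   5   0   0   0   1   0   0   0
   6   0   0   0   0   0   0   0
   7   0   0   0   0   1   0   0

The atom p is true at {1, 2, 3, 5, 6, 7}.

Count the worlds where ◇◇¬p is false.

5

1: no successors, so ◇◇¬p fails. ✗
2: successors {6}; ◇¬p there: 6:F. ✗
3: no successors, so ◇◇¬p fails. ✗
4: successors {2, 5}; ◇¬p there: 2:F, 5:T. ✓
5: successors {4}; ◇¬p there: 4:F. ✗
6: no successors, so ◇◇¬p fails. ✗
7: successors {5}; ◇¬p there: 5:T. ✓
Satisfying worlds: {4, 7}.
So ◇◇¬p fails at the other 5 worlds.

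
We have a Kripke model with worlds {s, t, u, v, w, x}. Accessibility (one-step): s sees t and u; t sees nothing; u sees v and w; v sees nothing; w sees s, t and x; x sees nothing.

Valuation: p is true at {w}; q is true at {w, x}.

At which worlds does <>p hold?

s: successors {t, u}; p there: t:F, u:F. ✗
t: no successors, so <>p fails. ✗
u: successors {v, w}; p there: v:F, w:T. ✓
v: no successors, so <>p fails. ✗
w: successors {s, t, x}; p there: s:F, t:F, x:F. ✗
x: no successors, so <>p fails. ✗

{u}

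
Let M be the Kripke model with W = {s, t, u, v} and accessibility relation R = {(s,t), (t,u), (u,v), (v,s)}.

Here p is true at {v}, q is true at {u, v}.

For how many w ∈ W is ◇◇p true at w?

s: successors {t}; ◇p there: t:F. ✗
t: successors {u}; ◇p there: u:T. ✓
u: successors {v}; ◇p there: v:F. ✗
v: successors {s}; ◇p there: s:F. ✗
Satisfying worlds: {t}.

1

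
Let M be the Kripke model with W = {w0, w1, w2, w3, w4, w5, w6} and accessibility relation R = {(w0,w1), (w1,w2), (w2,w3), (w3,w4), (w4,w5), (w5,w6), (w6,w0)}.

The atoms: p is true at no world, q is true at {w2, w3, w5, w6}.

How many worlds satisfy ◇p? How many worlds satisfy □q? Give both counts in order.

0 and 4

For ◇p:
w0: successors {w1}; p there: w1:F. ✗
w1: successors {w2}; p there: w2:F. ✗
w2: successors {w3}; p there: w3:F. ✗
w3: successors {w4}; p there: w4:F. ✗
w4: successors {w5}; p there: w5:F. ✗
w5: successors {w6}; p there: w6:F. ✗
w6: successors {w0}; p there: w0:F. ✗
— 0 worlds.
For □q:
w0: successors {w1}; q there: w1:F. ✗
w1: successors {w2}; q there: w2:T. ✓
w2: successors {w3}; q there: w3:T. ✓
w3: successors {w4}; q there: w4:F. ✗
w4: successors {w5}; q there: w5:T. ✓
w5: successors {w6}; q there: w6:T. ✓
w6: successors {w0}; q there: w0:F. ✗
— 4 worlds.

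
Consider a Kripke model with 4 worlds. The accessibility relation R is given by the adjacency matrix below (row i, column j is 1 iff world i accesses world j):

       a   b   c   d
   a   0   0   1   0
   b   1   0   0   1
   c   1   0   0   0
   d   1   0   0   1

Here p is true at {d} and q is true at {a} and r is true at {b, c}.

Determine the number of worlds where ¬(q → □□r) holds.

1

a: q → □□r is F. ✓
b: q → □□r is T. ✗
c: q → □□r is T. ✗
d: q → □□r is T. ✗
Satisfying worlds: {a}.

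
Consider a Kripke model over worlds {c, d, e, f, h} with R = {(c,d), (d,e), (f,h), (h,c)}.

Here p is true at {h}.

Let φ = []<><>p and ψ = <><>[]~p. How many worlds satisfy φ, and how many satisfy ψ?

1 and 3

For []<><>p:
c: successors {d}; <><>p there: d:F. ✗
d: successors {e}; <><>p there: e:F. ✗
e: no successors, so []<><>p holds vacuously. ✓
f: successors {h}; <><>p there: h:F. ✗
h: successors {c}; <><>p there: c:F. ✗
— 1 world.
For <><>[]~p:
c: successors {d}; <>[]~p there: d:T. ✓
d: successors {e}; <>[]~p there: e:F. ✗
e: no successors, so <><>[]~p fails. ✗
f: successors {h}; <>[]~p there: h:T. ✓
h: successors {c}; <>[]~p there: c:T. ✓
— 3 worlds.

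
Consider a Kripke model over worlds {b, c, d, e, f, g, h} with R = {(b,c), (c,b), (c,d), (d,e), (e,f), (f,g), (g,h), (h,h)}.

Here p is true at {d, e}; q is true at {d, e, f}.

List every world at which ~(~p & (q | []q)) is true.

b: ~p & (q | []q) is F. ✓
c: ~p & (q | []q) is F. ✓
d: ~p & (q | []q) is F. ✓
e: ~p & (q | []q) is F. ✓
f: ~p & (q | []q) is T. ✗
g: ~p & (q | []q) is F. ✓
h: ~p & (q | []q) is F. ✓

{b, c, d, e, g, h}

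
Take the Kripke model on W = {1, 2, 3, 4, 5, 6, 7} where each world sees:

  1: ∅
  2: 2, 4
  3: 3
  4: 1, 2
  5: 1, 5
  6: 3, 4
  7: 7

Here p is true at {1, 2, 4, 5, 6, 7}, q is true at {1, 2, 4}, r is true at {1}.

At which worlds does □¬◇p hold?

{1, 3}

1: no successors, so □¬◇p holds vacuously. ✓
2: successors {2, 4}; ¬◇p there: 2:F, 4:F. ✗
3: successors {3}; ¬◇p there: 3:T. ✓
4: successors {1, 2}; ¬◇p there: 1:T, 2:F. ✗
5: successors {1, 5}; ¬◇p there: 1:T, 5:F. ✗
6: successors {3, 4}; ¬◇p there: 3:T, 4:F. ✗
7: successors {7}; ¬◇p there: 7:F. ✗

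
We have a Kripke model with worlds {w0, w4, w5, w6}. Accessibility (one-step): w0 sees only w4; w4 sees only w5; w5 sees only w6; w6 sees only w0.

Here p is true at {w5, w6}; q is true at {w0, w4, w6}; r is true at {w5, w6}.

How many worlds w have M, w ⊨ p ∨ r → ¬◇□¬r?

2

w0: p ∨ r is F, ¬◇□¬r is T. ✓
w4: p ∨ r is F, ¬◇□¬r is T. ✓
w5: p ∨ r is T, ¬◇□¬r is F. ✗
w6: p ∨ r is T, ¬◇□¬r is F. ✗
Satisfying worlds: {w0, w4}.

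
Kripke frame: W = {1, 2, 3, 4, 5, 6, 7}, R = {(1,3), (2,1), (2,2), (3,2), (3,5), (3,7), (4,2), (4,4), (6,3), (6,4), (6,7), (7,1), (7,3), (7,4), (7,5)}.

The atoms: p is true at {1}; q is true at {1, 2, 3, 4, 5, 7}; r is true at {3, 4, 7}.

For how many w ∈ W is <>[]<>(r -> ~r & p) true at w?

5

1: successors {3}; []<>(r -> ~r & p) there: 3:F. ✗
2: successors {1, 2}; []<>(r -> ~r & p) there: 1:T, 2:F. ✓
3: successors {2, 5, 7}; []<>(r -> ~r & p) there: 2:F, 5:T, 7:F. ✓
4: successors {2, 4}; []<>(r -> ~r & p) there: 2:F, 4:T. ✓
5: no successors, so <>[]<>(r -> ~r & p) fails. ✗
6: successors {3, 4, 7}; []<>(r -> ~r & p) there: 3:F, 4:T, 7:F. ✓
7: successors {1, 3, 4, 5}; []<>(r -> ~r & p) there: 1:T, 3:F, 4:T, 5:T. ✓
Satisfying worlds: {2, 3, 4, 6, 7}.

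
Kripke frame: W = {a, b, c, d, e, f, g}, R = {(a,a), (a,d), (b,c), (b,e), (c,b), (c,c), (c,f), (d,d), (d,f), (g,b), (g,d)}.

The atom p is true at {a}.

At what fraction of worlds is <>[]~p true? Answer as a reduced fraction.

5/7

a: successors {a, d}; []~p there: a:F, d:T. ✓
b: successors {c, e}; []~p there: c:T, e:T. ✓
c: successors {b, c, f}; []~p there: b:T, c:T, f:T. ✓
d: successors {d, f}; []~p there: d:T, f:T. ✓
e: no successors, so <>[]~p fails. ✗
f: no successors, so <>[]~p fails. ✗
g: successors {b, d}; []~p there: b:T, d:T. ✓
That's 5 of 7 worlds, so 5/7.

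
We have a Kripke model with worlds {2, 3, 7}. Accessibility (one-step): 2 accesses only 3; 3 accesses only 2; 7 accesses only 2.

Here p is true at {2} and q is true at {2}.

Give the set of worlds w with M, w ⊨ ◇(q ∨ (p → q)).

2: successors {3}; q ∨ (p → q) there: 3:T. ✓
3: successors {2}; q ∨ (p → q) there: 2:T. ✓
7: successors {2}; q ∨ (p → q) there: 2:T. ✓

{2, 3, 7}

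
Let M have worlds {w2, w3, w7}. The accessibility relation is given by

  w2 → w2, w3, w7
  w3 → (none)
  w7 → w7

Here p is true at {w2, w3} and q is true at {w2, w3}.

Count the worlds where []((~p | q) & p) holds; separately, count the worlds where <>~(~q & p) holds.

1 and 2

For []((~p | q) & p):
w2: successors {w2, w3, w7}; (~p | q) & p there: w2:T, w3:T, w7:F. ✗
w3: no successors, so []((~p | q) & p) holds vacuously. ✓
w7: successors {w7}; (~p | q) & p there: w7:F. ✗
— 1 world.
For <>~(~q & p):
w2: successors {w2, w3, w7}; ~(~q & p) there: w2:T, w3:T, w7:T. ✓
w3: no successors, so <>~(~q & p) fails. ✗
w7: successors {w7}; ~(~q & p) there: w7:T. ✓
— 2 worlds.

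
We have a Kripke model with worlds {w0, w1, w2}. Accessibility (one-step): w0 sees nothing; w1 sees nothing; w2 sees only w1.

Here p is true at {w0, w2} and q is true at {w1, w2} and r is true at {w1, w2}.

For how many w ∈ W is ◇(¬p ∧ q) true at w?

w0: no successors, so ◇(¬p ∧ q) fails. ✗
w1: no successors, so ◇(¬p ∧ q) fails. ✗
w2: successors {w1}; ¬p ∧ q there: w1:T. ✓
Satisfying worlds: {w2}.

1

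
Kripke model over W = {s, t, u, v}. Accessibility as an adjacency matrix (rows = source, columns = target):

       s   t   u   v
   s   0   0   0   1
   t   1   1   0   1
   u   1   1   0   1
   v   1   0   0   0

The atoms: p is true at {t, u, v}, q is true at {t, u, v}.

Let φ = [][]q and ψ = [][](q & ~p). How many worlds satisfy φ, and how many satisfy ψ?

For [][]q:
s: successors {v}; []q there: v:F. ✗
t: successors {s, t, v}; []q there: s:T, t:F, v:F. ✗
u: successors {s, t, v}; []q there: s:T, t:F, v:F. ✗
v: successors {s}; []q there: s:T. ✓
— 1 world.
For [][](q & ~p):
s: successors {v}; [](q & ~p) there: v:F. ✗
t: successors {s, t, v}; [](q & ~p) there: s:F, t:F, v:F. ✗
u: successors {s, t, v}; [](q & ~p) there: s:F, t:F, v:F. ✗
v: successors {s}; [](q & ~p) there: s:F. ✗
— 0 worlds.

1 and 0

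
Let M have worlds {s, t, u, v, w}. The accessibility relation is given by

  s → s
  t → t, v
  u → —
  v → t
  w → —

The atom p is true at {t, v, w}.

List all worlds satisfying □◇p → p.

s: □◇p is F, p is F. ✓
t: □◇p is T, p is T. ✓
u: □◇p is T, p is F. ✗
v: □◇p is T, p is T. ✓
w: □◇p is T, p is T. ✓

{s, t, v, w}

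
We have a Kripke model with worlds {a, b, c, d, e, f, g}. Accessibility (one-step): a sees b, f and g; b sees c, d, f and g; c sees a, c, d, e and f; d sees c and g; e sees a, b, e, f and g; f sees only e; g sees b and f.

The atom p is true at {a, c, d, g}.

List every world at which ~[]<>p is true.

{a, b, c, d, e, g}

a: []<>p is F. ✓
b: []<>p is F. ✓
c: []<>p is F. ✓
d: []<>p is F. ✓
e: []<>p is F. ✓
f: []<>p is T. ✗
g: []<>p is F. ✓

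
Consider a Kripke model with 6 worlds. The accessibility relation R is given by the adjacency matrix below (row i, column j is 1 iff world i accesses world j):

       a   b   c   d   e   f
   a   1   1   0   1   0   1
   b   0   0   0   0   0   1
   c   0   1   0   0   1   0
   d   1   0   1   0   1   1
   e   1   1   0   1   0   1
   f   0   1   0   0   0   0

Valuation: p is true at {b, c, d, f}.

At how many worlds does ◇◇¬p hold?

4

a: successors {a, b, d, f}; ◇¬p there: a:T, b:F, d:T, f:F. ✓
b: successors {f}; ◇¬p there: f:F. ✗
c: successors {b, e}; ◇¬p there: b:F, e:T. ✓
d: successors {a, c, e, f}; ◇¬p there: a:T, c:T, e:T, f:F. ✓
e: successors {a, b, d, f}; ◇¬p there: a:T, b:F, d:T, f:F. ✓
f: successors {b}; ◇¬p there: b:F. ✗
Satisfying worlds: {a, c, d, e}.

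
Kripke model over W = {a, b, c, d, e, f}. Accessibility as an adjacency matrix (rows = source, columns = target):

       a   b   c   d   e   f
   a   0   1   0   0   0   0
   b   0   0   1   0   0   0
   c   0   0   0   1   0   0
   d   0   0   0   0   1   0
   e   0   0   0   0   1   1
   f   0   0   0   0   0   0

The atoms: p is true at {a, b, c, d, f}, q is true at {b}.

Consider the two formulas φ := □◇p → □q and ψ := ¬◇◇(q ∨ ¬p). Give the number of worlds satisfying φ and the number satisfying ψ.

4 and 3

For □◇p → □q:
a: □◇p is T, □q is T. ✓
b: □◇p is T, □q is F. ✗
c: □◇p is F, □q is F. ✓
d: □◇p is T, □q is F. ✗
e: □◇p is F, □q is F. ✓
f: □◇p is T, □q is T. ✓
— 4 worlds.
For ¬◇◇(q ∨ ¬p):
a: ◇◇(q ∨ ¬p) is F. ✓
b: ◇◇(q ∨ ¬p) is F. ✓
c: ◇◇(q ∨ ¬p) is T. ✗
d: ◇◇(q ∨ ¬p) is T. ✗
e: ◇◇(q ∨ ¬p) is T. ✗
f: ◇◇(q ∨ ¬p) is F. ✓
— 3 worlds.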